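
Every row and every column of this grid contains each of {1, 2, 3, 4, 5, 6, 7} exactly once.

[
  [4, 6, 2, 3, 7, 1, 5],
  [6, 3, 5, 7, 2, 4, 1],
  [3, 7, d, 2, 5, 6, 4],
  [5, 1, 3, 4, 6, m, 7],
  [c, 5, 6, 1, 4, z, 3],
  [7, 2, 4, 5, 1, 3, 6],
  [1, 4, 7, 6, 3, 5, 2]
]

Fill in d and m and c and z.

Cell (5,1): column 1 already has {1, 3, 4, 5, 6, 7} → 2.
For row 5, column 6: row 5 already has {1, 2, 3, 4, 5, 6}; that leaves 7.
For row 4, column 6: row 4 already has {1, 3, 4, 5, 6, 7}; that leaves 2.
For row 3, column 3: row 3 already has {2, 3, 4, 5, 6, 7}; that leaves 1.

d = 1, m = 2, c = 2, z = 7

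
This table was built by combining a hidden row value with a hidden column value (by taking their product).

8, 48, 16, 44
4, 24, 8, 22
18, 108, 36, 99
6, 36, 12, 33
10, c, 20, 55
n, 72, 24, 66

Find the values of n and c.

n = 12, c = 60

Each row is a constant multiple of every other row — this is a multiplication table with the headers hidden.
Row 6 is 24/16 = 3/2 times row 1, so its entry in column 1 is 8 × 3/2 = 12.
Row 5 is 20/16 = 5/4 times row 1, so its entry in column 2 is 48 × 5/4 = 60.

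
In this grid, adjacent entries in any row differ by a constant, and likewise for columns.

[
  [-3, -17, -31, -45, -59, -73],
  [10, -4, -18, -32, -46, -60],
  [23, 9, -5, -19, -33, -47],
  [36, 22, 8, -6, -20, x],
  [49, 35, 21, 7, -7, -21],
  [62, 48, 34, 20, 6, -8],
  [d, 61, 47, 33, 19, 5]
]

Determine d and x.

Along each row the entries change by -14 per step; down each column they change by 13.
Row 7: from 61 at column 2, stepping by -14 to column 1 gives 75.
Row 4: from 36 at column 1, stepping by -14 to column 6 gives -34.

d = 75, x = -34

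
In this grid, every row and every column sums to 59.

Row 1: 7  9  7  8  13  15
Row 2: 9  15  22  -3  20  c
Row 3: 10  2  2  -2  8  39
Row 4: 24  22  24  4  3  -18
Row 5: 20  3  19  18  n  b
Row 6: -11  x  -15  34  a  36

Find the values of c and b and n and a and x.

c = -4, b = -9, n = 8, a = 7, x = 8

Row 2 has 9 + 15 + 22 − 3 + 20 = 63; the blank must be 59 − 63 = -4.
Column 2 has 9 + 15 + 2 + 22 + 3 = 51; the blank must be 59 − 51 = 8.
Row 6 has -11 + 8 − 15 + 34 + 36 = 52; the blank must be 59 − 52 = 7.
Column 5 has 13 + 20 + 8 + 3 + 7 = 51; the blank must be 59 − 51 = 8.
Row 5 has 20 + 3 + 19 + 18 + 8 = 68; the blank must be 59 − 68 = -9.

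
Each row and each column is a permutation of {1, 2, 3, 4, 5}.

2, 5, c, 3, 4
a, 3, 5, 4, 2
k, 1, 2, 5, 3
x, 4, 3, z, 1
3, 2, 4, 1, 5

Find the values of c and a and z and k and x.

c = 1, a = 1, z = 2, k = 4, x = 5

At (row 3, col 1): row 3 already has {1, 2, 3, 5}, so the value is 4.
For row 1, column 3: row 1 already has {2, 3, 4, 5}; that leaves 1.
Cell (4,4): column 4 already has {1, 3, 4, 5} → 2.
Cell (4,1): row 4 already has {1, 2, 3, 4} → 5.
At (row 2, col 1): row 2 already has {2, 3, 4, 5}, so the value is 1.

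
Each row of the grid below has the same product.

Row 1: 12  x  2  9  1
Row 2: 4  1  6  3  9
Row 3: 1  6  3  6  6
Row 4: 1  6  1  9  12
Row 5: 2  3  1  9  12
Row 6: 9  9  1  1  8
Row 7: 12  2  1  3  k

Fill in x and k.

Rows 3 and 5 each multiply to 648, so every row has product 648.
Row 1: 12×2×9×1 = 216, so the missing entry is 648 ÷ 216 = 3.
Row 7: 12×2×1×3 = 72, so the missing entry is 648 ÷ 72 = 9.

x = 3, k = 9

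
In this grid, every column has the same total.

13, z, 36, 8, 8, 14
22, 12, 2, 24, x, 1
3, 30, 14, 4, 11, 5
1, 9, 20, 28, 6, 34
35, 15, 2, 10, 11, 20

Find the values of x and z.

The complete columns each total 74.
Column 5 is missing 74 − 36 = 38 (since 8 + 11 + 6 + 11 = 36).
Column 2 is missing 74 − 66 = 8 (since 12 + 30 + 9 + 15 = 66).

x = 38, z = 8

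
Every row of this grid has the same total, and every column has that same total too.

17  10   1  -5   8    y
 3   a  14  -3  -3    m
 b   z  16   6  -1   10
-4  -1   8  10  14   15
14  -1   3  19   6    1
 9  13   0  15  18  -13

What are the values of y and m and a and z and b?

Rows 4 and 5 both sum to 42, so that's the common total.
Column 1: 17 + 3 − 4 + 14 + 9 = 39, so its missing entry is 42 − 39 = 3.
Row 3: 3 + 16 + 6 − 1 + 10 = 34, so its missing entry is 42 − 34 = 8.
Column 2: 10 + 8 − 1 − 1 + 13 = 29, so its missing entry is 42 − 29 = 13.
Row 2: 3 + 13 + 14 − 3 − 3 = 24, so its missing entry is 42 − 24 = 18.
Row 1: 17 + 10 + 1 − 5 + 8 = 31, so its missing entry is 42 − 31 = 11.

y = 11, m = 18, a = 13, z = 8, b = 3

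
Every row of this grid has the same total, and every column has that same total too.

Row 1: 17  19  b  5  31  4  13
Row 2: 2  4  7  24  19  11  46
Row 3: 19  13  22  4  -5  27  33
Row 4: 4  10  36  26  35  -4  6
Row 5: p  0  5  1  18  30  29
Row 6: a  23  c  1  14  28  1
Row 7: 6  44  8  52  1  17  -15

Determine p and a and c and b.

Rows 2 and 3 both sum to 113, so that's the common total.
Row 1 has 17 + 19 + 5 + 31 + 4 + 13 = 89; the blank must be 113 − 89 = 24.
Row 5 has 0 + 5 + 1 + 18 + 30 + 29 = 83; the blank must be 113 − 83 = 30.
Column 1 has 17 + 2 + 19 + 4 + 30 + 6 = 78; the blank must be 113 − 78 = 35.
Row 6 has 35 + 23 + 1 + 14 + 28 + 1 = 102; the blank must be 113 − 102 = 11.

p = 30, a = 35, c = 11, b = 24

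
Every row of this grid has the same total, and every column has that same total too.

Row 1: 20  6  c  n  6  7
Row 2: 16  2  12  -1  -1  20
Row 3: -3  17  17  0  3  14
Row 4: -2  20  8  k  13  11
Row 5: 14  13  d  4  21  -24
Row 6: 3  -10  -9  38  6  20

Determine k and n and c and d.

Rows 2 and 3 both sum to 48, so that's the common total.
Row 4: -2 + 20 + 8 + 13 + 11 = 50, so its missing entry is 48 − 50 = -2.
Row 5: 14 + 13 + 4 + 21 − 24 = 28, so its missing entry is 48 − 28 = 20.
Column 3: 12 + 17 + 8 + 20 − 9 = 48, so its missing entry is 48 − 48 = 0.
Row 1: 20 + 6 + 0 + 6 + 7 = 39, so its missing entry is 48 − 39 = 9.

k = -2, n = 9, c = 0, d = 20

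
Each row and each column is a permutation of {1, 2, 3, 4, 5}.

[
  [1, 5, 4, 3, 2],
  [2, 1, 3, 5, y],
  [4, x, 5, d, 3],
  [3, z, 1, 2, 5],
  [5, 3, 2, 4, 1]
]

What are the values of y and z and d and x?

y = 4, z = 4, d = 1, x = 2

Cell (4,2): row 4 already has {1, 2, 3, 5} → 4.
Cell (3,4): column 4 already has {2, 3, 4, 5} → 1.
Cell (3,2): row 3 already has {1, 3, 4, 5} → 2.
For row 2, column 5: row 2 already has {1, 2, 3, 5}; that leaves 4.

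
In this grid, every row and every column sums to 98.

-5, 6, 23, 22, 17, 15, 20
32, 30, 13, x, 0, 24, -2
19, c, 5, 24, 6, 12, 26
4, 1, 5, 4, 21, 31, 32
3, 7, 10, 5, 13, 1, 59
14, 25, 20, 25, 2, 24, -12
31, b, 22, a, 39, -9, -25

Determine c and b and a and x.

c = 6, b = 23, a = 17, x = 1

The known cells in row 2 total 97, leaving 98 − 97 = 1 for the blank.
The known cells in column 4 total 81, leaving 98 − 81 = 17 for the blank.
The known cells in row 7 total 75, leaving 98 − 75 = 23 for the blank.
The known cells in row 3 total 92, leaving 98 − 92 = 6 for the blank.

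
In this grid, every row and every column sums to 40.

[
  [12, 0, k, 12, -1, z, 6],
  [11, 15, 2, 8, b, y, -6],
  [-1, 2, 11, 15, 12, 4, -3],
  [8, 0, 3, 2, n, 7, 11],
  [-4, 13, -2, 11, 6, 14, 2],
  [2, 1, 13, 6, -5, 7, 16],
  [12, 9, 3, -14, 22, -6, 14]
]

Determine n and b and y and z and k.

Row 4 has 8 + 0 + 3 + 2 + 7 + 11 = 31; the blank must be 40 − 31 = 9.
Column 5 has -1 + 12 + 9 + 6 − 5 + 22 = 43; the blank must be 40 − 43 = -3.
Row 2 has 11 + 15 + 2 + 8 − 3 − 6 = 27; the blank must be 40 − 27 = 13.
Column 3 has 2 + 11 + 3 − 2 + 13 + 3 = 30; the blank must be 40 − 30 = 10.
Row 1 has 12 + 0 + 10 + 12 − 1 + 6 = 39; the blank must be 40 − 39 = 1.

n = 9, b = -3, y = 13, z = 1, k = 10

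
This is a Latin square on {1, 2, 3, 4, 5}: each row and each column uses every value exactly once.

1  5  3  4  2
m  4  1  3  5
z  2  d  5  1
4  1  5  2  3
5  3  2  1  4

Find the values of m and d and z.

m = 2, d = 4, z = 3

For row 2, column 1: row 2 already has {1, 3, 4, 5}; that leaves 2.
Cell (3,1): column 1 already has {1, 2, 4, 5} → 3.
Cell (3,3): row 3 already has {1, 2, 3, 5} → 4.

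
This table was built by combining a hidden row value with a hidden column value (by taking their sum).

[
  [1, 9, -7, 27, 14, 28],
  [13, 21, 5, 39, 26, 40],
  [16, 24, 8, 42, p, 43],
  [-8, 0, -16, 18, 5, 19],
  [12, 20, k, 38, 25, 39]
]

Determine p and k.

p = 29, k = 4

The difference between any two rows is the same in every column — this is an addition table with the headers hidden.
Row 3 minus row 1 is 42 − 27 = 15, so its entry in column 5 is 14 + 15 = 29.
Row 5 minus row 1 is 38 − 27 = 11, so its entry in column 3 is -7 + 11 = 4.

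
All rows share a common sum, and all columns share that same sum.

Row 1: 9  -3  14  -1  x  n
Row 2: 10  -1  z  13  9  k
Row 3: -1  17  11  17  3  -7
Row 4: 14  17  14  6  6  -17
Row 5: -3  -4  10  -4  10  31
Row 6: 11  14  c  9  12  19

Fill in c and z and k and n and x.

c = -25, z = 16, k = -7, n = 21, x = 0

Rows 3 and 4 both sum to 40, so that's the common total.
The known cells in column 5 total 40, leaving 40 − 40 = 0 for the blank.
The known cells in row 1 total 19, leaving 40 − 19 = 21 for the blank.
The known cells in column 6 total 47, leaving 40 − 47 = -7 for the blank.
The known cells in row 2 total 24, leaving 40 − 24 = 16 for the blank.
The known cells in row 6 total 65, leaving 40 − 65 = -25 for the blank.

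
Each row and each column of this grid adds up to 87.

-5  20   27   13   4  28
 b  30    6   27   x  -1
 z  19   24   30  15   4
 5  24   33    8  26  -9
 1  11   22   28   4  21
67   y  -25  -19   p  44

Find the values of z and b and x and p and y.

z = -5, b = 24, x = 1, p = 37, y = -17

The known cells in row 3 total 92, leaving 87 − 92 = -5 for the blank.
The known cells in column 2 total 104, leaving 87 − 104 = -17 for the blank.
The known cells in row 6 total 50, leaving 87 − 50 = 37 for the blank.
The known cells in column 5 total 86, leaving 87 − 86 = 1 for the blank.
The known cells in row 2 total 63, leaving 87 − 63 = 24 for the blank.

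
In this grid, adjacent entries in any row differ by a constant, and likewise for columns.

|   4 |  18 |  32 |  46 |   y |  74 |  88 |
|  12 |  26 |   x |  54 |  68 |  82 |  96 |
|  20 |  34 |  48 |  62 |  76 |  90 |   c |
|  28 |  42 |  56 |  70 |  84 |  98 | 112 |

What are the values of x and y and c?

Along each row the entries change by 14 per step; down each column they change by 8.
Row 2: from 12 at column 1, stepping by 14 to column 3 gives 40.
Row 1: from 4 at column 1, stepping by 14 to column 5 gives 60.
Row 3: from 20 at column 1, stepping by 14 to column 7 gives 104.

x = 40, y = 60, c = 104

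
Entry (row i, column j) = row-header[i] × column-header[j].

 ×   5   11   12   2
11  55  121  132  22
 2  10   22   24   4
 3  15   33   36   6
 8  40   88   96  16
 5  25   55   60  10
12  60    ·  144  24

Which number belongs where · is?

12 × 11 = 132.

132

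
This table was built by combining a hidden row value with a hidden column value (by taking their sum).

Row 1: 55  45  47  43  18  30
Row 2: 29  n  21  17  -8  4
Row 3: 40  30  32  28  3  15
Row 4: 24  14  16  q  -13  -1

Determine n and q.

n = 19, q = 12

The difference between any two rows is the same in every column — this is an addition table with the headers hidden.
Row 2 minus row 1 is 21 − 47 = -26, so its entry in column 2 is 45 + (-26) = 19.
Row 4 minus row 1 is 16 − 47 = -31, so its entry in column 4 is 43 + (-31) = 12.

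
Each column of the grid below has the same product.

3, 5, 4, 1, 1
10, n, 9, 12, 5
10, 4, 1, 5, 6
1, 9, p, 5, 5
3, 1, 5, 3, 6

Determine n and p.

Columns 1 and 4 each multiply to 900, so every column has product 900.
Column 2: 5×4×9×1 = 180, so the missing entry is 900 ÷ 180 = 5.
Column 3: 4×9×1×5 = 180, so the missing entry is 900 ÷ 180 = 5.

n = 5, p = 5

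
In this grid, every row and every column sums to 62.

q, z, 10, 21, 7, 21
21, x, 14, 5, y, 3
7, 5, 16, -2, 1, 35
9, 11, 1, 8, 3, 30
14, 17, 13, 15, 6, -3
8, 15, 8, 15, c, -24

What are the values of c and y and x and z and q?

Column 1 has 21 + 7 + 9 + 14 + 8 = 59; the blank must be 62 − 59 = 3.
Row 1 has 3 + 10 + 21 + 7 + 21 = 62; the blank must be 62 − 62 = 0.
Column 2 has 0 + 5 + 11 + 17 + 15 = 48; the blank must be 62 − 48 = 14.
Row 6 has 8 + 15 + 8 + 15 − 24 = 22; the blank must be 62 − 22 = 40.
Row 2 has 21 + 14 + 14 + 5 + 3 = 57; the blank must be 62 − 57 = 5.

c = 40, y = 5, x = 14, z = 0, q = 3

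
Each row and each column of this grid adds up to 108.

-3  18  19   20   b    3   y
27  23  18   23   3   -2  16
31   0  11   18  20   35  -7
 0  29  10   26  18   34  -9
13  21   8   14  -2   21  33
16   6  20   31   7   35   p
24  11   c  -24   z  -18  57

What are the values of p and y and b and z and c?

p = -7, y = 25, b = 26, z = 36, c = 22

The known cells in column 3 total 86, leaving 108 − 86 = 22 for the blank.
The known cells in row 7 total 72, leaving 108 − 72 = 36 for the blank.
The known cells in column 5 total 82, leaving 108 − 82 = 26 for the blank.
The known cells in row 1 total 83, leaving 108 − 83 = 25 for the blank.
The known cells in row 6 total 115, leaving 108 − 115 = -7 for the blank.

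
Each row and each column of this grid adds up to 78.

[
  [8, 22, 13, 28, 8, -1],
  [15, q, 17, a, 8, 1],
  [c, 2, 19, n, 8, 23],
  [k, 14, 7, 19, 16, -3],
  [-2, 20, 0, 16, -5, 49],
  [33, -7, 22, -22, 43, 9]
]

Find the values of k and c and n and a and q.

k = 25, c = -1, n = 27, a = 10, q = 27

Column 2: 22 + 2 + 14 + 20 − 7 = 51, so its missing entry is 78 − 51 = 27.
Row 4: 14 + 7 + 19 + 16 − 3 = 53, so its missing entry is 78 − 53 = 25.
Column 1: 8 + 15 + 25 − 2 + 33 = 79, so its missing entry is 78 − 79 = -1.
Row 3: -1 + 2 + 19 + 8 + 23 = 51, so its missing entry is 78 − 51 = 27.
Row 2: 15 + 27 + 17 + 8 + 1 = 68, so its missing entry is 78 − 68 = 10.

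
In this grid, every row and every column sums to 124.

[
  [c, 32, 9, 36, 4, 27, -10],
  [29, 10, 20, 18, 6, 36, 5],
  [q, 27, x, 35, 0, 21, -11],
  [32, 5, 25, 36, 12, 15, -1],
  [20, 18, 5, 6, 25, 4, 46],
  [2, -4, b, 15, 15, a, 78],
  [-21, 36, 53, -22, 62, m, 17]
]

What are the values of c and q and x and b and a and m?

c = 26, q = 36, x = 16, b = -4, a = 22, m = -1

Row 7 has -21 + 36 + 53 − 22 + 62 + 17 = 125; the blank must be 124 − 125 = -1.
Column 6 has 27 + 36 + 21 + 15 + 4 − 1 = 102; the blank must be 124 − 102 = 22.
Row 1 has 32 + 9 + 36 + 4 + 27 − 10 = 98; the blank must be 124 − 98 = 26.
Column 1 has 26 + 29 + 32 + 20 + 2 − 21 = 88; the blank must be 124 − 88 = 36.
Row 3 has 36 + 27 + 35 + 0 + 21 − 11 = 108; the blank must be 124 − 108 = 16.
Row 6 has 2 − 4 + 15 + 15 + 22 + 78 = 128; the blank must be 124 − 128 = -4.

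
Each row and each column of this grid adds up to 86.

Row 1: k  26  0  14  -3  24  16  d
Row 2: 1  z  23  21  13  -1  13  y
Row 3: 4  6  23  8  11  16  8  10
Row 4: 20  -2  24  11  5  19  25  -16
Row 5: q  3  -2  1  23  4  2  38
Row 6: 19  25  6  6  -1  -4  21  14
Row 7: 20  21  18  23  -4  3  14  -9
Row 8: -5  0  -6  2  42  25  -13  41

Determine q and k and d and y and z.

Row 5 has 3 − 2 + 1 + 23 + 4 + 2 + 38 = 69; the blank must be 86 − 69 = 17.
Column 1 has 1 + 4 + 20 + 17 + 19 + 20 − 5 = 76; the blank must be 86 − 76 = 10.
Row 1 has 10 + 26 + 0 + 14 − 3 + 24 + 16 = 87; the blank must be 86 − 87 = -1.
Column 2 has 26 + 6 − 2 + 3 + 25 + 21 + 0 = 79; the blank must be 86 − 79 = 7.
Row 2 has 1 + 7 + 23 + 21 + 13 − 1 + 13 = 77; the blank must be 86 − 77 = 9.

q = 17, k = 10, d = -1, y = 9, z = 7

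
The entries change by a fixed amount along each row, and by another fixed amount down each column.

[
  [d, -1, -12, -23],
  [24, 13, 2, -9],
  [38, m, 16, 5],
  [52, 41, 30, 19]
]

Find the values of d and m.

Along each row the entries change by -11 per step; down each column they change by 14.
Row 1: from -1 at column 2, stepping by -11 to column 1 gives 10.
Row 3: from 38 at column 1, stepping by -11 to column 2 gives 27.

d = 10, m = 27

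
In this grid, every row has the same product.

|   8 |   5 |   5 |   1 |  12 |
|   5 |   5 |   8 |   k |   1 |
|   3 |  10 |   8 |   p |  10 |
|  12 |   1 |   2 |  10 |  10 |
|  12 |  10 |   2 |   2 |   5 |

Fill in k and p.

Rows 1 and 4 each multiply to 2400, so every row has product 2400.
Row 2: 5×5×8×1 = 200, so the missing entry is 2400 ÷ 200 = 12.
Row 3: 3×10×8×10 = 2400, so the missing entry is 2400 ÷ 2400 = 1.

k = 12, p = 1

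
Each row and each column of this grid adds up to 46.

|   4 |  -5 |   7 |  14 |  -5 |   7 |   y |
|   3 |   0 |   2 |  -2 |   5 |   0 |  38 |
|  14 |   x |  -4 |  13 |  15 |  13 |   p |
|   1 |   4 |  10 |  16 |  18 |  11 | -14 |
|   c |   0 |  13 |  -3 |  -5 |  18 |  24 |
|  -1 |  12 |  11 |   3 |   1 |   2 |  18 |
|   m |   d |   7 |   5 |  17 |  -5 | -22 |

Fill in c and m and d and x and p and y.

Row 5 has 0 + 13 − 3 − 5 + 18 + 24 = 47; the blank must be 46 − 47 = -1.
Row 1 has 4 − 5 + 7 + 14 − 5 + 7 = 22; the blank must be 46 − 22 = 24.
Column 7 has 24 + 38 − 14 + 24 + 18 − 22 = 68; the blank must be 46 − 68 = -22.
Row 3 has 14 − 4 + 13 + 15 + 13 − 22 = 29; the blank must be 46 − 29 = 17.
Column 2 has -5 + 0 + 17 + 4 + 0 + 12 = 28; the blank must be 46 − 28 = 18.
Row 7 has 18 + 7 + 5 + 17 − 5 − 22 = 20; the blank must be 46 − 20 = 26.

c = -1, m = 26, d = 18, x = 17, p = -22, y = 24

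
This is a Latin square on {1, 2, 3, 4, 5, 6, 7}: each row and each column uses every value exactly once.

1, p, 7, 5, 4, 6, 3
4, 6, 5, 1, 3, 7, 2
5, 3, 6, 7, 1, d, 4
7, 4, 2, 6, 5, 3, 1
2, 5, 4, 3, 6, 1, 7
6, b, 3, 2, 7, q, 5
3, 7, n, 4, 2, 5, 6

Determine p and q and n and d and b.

p = 2, q = 4, n = 1, d = 2, b = 1

Cell (1,2): row 1 already has {1, 3, 4, 5, 6, 7} → 2.
For row 7, column 3: row 7 already has {2, 3, 4, 5, 6, 7}; that leaves 1.
At (row 6, col 2): column 2 already has {2, 3, 4, 5, 6, 7}, so the value is 1.
At (row 6, col 6): row 6 already has {1, 2, 3, 5, 6, 7}, so the value is 4.
Cell (3,6): row 3 already has {1, 3, 4, 5, 6, 7} → 2.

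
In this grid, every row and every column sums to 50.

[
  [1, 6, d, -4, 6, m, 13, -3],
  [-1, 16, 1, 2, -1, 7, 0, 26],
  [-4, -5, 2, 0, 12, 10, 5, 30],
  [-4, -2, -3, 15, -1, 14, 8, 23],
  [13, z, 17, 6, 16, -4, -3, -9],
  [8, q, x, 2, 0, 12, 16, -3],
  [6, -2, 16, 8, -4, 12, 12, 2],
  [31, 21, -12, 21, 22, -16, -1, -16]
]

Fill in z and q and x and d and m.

The known cells in column 6 total 35, leaving 50 − 35 = 15 for the blank.
The known cells in row 1 total 34, leaving 50 − 34 = 16 for the blank.
The known cells in row 5 total 36, leaving 50 − 36 = 14 for the blank.
The known cells in column 2 total 48, leaving 50 − 48 = 2 for the blank.
The known cells in row 6 total 37, leaving 50 − 37 = 13 for the blank.

z = 14, q = 2, x = 13, d = 16, m = 15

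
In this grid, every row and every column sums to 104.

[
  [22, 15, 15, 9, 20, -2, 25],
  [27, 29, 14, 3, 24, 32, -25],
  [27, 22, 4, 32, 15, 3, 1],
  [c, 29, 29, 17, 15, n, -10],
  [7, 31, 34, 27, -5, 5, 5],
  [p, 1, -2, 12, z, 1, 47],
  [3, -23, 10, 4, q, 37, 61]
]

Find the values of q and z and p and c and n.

q = 12, z = 23, p = 22, c = -4, n = 28

Row 7 has 3 − 23 + 10 + 4 + 37 + 61 = 92; the blank must be 104 − 92 = 12.
Column 5 has 20 + 24 + 15 + 15 − 5 + 12 = 81; the blank must be 104 − 81 = 23.
Row 6 has 1 − 2 + 12 + 23 + 1 + 47 = 82; the blank must be 104 − 82 = 22.
Column 1 has 22 + 27 + 27 + 7 + 22 + 3 = 108; the blank must be 104 − 108 = -4.
Row 4 has -4 + 29 + 29 + 17 + 15 − 10 = 76; the blank must be 104 − 76 = 28.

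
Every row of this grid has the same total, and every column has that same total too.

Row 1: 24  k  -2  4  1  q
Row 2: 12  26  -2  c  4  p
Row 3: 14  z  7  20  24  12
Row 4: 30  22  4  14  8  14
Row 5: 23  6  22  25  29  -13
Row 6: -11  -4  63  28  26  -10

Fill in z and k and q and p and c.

Rows 4 and 5 both sum to 92, so that's the common total.
The known cells in row 3 total 77, leaving 92 − 77 = 15 for the blank.
The known cells in column 2 total 65, leaving 92 − 65 = 27 for the blank.
The known cells in row 1 total 54, leaving 92 − 54 = 38 for the blank.
The known cells in column 6 total 41, leaving 92 − 41 = 51 for the blank.
The known cells in row 2 total 91, leaving 92 − 91 = 1 for the blank.

z = 15, k = 27, q = 38, p = 51, c = 1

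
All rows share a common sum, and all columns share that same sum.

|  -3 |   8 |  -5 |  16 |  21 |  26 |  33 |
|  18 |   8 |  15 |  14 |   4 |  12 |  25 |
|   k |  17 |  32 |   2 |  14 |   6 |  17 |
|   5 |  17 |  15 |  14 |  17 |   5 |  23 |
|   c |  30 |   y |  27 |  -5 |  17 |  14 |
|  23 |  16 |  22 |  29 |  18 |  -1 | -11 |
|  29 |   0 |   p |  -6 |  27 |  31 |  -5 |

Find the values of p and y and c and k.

Rows 1 and 2 both sum to 96, so that's the common total.
The known cells in row 7 total 76, leaving 96 − 76 = 20 for the blank.
The known cells in row 3 total 88, leaving 96 − 88 = 8 for the blank.
The known cells in column 1 total 80, leaving 96 − 80 = 16 for the blank.
The known cells in row 5 total 99, leaving 96 − 99 = -3 for the blank.

p = 20, y = -3, c = 16, k = 8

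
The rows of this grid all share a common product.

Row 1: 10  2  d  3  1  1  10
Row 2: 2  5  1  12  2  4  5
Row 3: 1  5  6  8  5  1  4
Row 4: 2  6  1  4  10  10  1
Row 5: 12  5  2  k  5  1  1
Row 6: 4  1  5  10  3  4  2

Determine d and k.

d = 8, k = 8

Rows 2 and 6 each multiply to 4800, so every row has product 4800.
Row 1: 10×2×3×1×1×10 = 600, so the missing entry is 4800 ÷ 600 = 8.
Row 5: 12×5×2×5×1×1 = 600, so the missing entry is 4800 ÷ 600 = 8.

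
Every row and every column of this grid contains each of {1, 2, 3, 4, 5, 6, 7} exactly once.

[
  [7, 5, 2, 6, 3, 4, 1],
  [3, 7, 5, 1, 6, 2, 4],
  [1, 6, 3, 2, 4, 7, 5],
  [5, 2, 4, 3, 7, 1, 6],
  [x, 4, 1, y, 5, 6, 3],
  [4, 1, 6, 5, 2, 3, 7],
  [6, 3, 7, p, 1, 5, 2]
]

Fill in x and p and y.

Cell (7,4): row 7 already has {1, 2, 3, 5, 6, 7} → 4.
Cell (5,1): column 1 already has {1, 3, 4, 5, 6, 7} → 2.
At (row 5, col 4): row 5 already has {1, 2, 3, 4, 5, 6}, so the value is 7.

x = 2, p = 4, y = 7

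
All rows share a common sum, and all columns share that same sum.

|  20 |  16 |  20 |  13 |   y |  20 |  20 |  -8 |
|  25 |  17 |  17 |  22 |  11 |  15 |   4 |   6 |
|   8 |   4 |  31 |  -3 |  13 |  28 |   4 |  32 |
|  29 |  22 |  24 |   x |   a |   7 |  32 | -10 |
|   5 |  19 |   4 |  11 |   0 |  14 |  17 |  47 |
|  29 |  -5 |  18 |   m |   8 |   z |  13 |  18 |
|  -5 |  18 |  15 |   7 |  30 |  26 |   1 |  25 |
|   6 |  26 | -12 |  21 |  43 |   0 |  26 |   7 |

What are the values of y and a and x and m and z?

Rows 2 and 3 both sum to 117, so that's the common total.
Column 6 has 20 + 15 + 28 + 7 + 14 + 26 + 0 = 110; the blank must be 117 − 110 = 7.
Row 1 has 20 + 16 + 20 + 13 + 20 + 20 − 8 = 101; the blank must be 117 − 101 = 16.
Column 5 has 16 + 11 + 13 + 0 + 8 + 30 + 43 = 121; the blank must be 117 − 121 = -4.
Row 4 has 29 + 22 + 24 − 4 + 7 + 32 − 10 = 100; the blank must be 117 − 100 = 17.
Row 6 has 29 − 5 + 18 + 8 + 7 + 13 + 18 = 88; the blank must be 117 − 88 = 29.

y = 16, a = -4, x = 17, m = 29, z = 7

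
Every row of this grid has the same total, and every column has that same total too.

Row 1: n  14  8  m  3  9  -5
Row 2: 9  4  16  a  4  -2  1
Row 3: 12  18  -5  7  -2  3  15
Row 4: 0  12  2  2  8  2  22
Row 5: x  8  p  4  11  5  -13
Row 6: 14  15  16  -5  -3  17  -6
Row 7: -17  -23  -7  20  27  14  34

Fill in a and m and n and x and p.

a = 16, m = 4, n = 15, x = 15, p = 18

Rows 3 and 4 both sum to 48, so that's the common total.
Column 3 has 8 + 16 − 5 + 2 + 16 − 7 = 30; the blank must be 48 − 30 = 18.
Row 5 has 8 + 18 + 4 + 11 + 5 − 13 = 33; the blank must be 48 − 33 = 15.
Column 1 has 9 + 12 + 0 + 15 + 14 − 17 = 33; the blank must be 48 − 33 = 15.
Row 1 has 15 + 14 + 8 + 3 + 9 − 5 = 44; the blank must be 48 − 44 = 4.
Row 2 has 9 + 4 + 16 + 4 − 2 + 1 = 32; the blank must be 48 − 32 = 16.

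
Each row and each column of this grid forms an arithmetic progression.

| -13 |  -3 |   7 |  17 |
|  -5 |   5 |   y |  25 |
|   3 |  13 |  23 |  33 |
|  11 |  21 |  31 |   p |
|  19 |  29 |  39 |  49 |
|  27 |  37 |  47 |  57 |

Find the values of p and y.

Along each row the entries change by 10 per step; down each column they change by 8.
Row 4: from 11 at column 1, stepping by 10 to column 4 gives 41.
Row 2: from -5 at column 1, stepping by 10 to column 3 gives 15.

p = 41, y = 15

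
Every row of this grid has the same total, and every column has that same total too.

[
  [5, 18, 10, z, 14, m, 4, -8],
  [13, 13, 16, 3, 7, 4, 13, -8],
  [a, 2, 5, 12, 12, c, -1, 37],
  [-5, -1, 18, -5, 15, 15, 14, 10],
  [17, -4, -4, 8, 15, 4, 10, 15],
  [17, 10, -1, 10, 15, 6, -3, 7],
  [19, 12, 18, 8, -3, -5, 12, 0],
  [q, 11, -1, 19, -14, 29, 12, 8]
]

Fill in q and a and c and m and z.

Rows 2 and 4 both sum to 61, so that's the common total.
The known cells in row 8 total 64, leaving 61 − 64 = -3 for the blank.
The known cells in column 1 total 63, leaving 61 − 63 = -2 for the blank.
The known cells in column 4 total 55, leaving 61 − 55 = 6 for the blank.
The known cells in row 1 total 49, leaving 61 − 49 = 12 for the blank.
The known cells in row 3 total 65, leaving 61 − 65 = -4 for the blank.

q = -3, a = -2, c = -4, m = 12, z = 6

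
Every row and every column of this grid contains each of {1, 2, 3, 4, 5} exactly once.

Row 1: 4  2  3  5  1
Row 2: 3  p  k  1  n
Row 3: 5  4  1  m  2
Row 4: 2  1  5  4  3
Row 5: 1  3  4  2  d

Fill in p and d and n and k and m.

p = 5, d = 5, n = 4, k = 2, m = 3

For row 5, column 5: row 5 already has {1, 2, 3, 4}; that leaves 5.
Cell (2,3): column 3 already has {1, 3, 4, 5} → 2.
For row 2, column 2: column 2 already has {1, 2, 3, 4}; that leaves 5.
Cell (2,5): row 2 already has {1, 2, 3, 5} → 4.
Cell (3,4): row 3 already has {1, 2, 4, 5} → 3.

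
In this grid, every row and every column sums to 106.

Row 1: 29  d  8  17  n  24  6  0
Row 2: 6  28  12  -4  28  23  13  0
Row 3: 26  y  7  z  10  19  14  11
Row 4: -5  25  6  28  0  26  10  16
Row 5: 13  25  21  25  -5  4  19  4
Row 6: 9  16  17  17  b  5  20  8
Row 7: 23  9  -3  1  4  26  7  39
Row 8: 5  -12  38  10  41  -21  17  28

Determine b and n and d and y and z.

b = 14, n = 14, d = 8, y = 7, z = 12

Row 6: 9 + 16 + 17 + 17 + 5 + 20 + 8 = 92, so its missing entry is 106 − 92 = 14.
Column 5: 28 + 10 + 0 − 5 + 14 + 4 + 41 = 92, so its missing entry is 106 − 92 = 14.
Row 1: 29 + 8 + 17 + 14 + 24 + 6 + 0 = 98, so its missing entry is 106 − 98 = 8.
Column 2: 8 + 28 + 25 + 25 + 16 + 9 − 12 = 99, so its missing entry is 106 − 99 = 7.
Row 3: 26 + 7 + 7 + 10 + 19 + 14 + 11 = 94, so its missing entry is 106 − 94 = 12.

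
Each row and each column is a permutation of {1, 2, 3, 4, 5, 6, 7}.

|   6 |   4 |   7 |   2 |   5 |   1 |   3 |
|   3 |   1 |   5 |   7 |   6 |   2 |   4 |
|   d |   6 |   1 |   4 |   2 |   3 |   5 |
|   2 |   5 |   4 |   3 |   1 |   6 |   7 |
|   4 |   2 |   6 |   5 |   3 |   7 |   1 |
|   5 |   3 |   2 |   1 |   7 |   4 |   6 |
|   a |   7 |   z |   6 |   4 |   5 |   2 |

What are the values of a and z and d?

a = 1, z = 3, d = 7

Cell (7,3): column 3 already has {1, 2, 4, 5, 6, 7} → 3.
Cell (3,1): row 3 already has {1, 2, 3, 4, 5, 6} → 7.
At (row 7, col 1): row 7 already has {2, 3, 4, 5, 6, 7}, so the value is 1.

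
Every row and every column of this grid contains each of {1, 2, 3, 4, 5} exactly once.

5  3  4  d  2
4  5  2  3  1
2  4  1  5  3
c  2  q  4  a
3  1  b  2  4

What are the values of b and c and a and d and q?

b = 5, c = 1, a = 5, d = 1, q = 3

At (row 4, col 5): column 5 already has {1, 2, 3, 4}, so the value is 5.
At (row 1, col 4): row 1 already has {2, 3, 4, 5}, so the value is 1.
At (row 5, col 3): row 5 already has {1, 2, 3, 4}, so the value is 5.
For row 4, column 1: column 1 already has {2, 3, 4, 5}; that leaves 1.
For row 4, column 3: row 4 already has {1, 2, 4, 5}; that leaves 3.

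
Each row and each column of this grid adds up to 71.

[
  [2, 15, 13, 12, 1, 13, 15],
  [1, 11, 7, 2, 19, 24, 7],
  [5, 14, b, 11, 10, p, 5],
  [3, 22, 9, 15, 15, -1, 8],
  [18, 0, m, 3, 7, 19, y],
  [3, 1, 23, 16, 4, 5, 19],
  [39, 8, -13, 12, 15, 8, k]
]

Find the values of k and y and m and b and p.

k = 2, y = 15, m = 9, b = 23, p = 3

Row 7: 39 + 8 − 13 + 12 + 15 + 8 = 69, so its missing entry is 71 − 69 = 2.
Column 7: 15 + 7 + 5 + 8 + 19 + 2 = 56, so its missing entry is 71 − 56 = 15.
Row 5: 18 + 0 + 3 + 7 + 19 + 15 = 62, so its missing entry is 71 − 62 = 9.
Column 3: 13 + 7 + 9 + 9 + 23 − 13 = 48, so its missing entry is 71 − 48 = 23.
Row 3: 5 + 14 + 23 + 11 + 10 + 5 = 68, so its missing entry is 71 − 68 = 3.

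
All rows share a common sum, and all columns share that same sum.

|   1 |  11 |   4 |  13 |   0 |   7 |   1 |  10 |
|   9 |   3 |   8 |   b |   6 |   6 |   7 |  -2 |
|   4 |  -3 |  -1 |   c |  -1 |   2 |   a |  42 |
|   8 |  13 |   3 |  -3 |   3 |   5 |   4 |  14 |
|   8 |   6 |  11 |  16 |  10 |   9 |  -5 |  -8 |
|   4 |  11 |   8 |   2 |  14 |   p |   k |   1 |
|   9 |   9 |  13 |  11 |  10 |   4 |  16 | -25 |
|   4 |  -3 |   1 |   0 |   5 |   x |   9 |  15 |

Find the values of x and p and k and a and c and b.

x = 16, p = -2, k = 9, a = 6, c = -2, b = 10

Rows 1 and 4 both sum to 47, so that's the common total.
Row 8 has 4 − 3 + 1 + 0 + 5 + 9 + 15 = 31; the blank must be 47 − 31 = 16.
Column 6 has 7 + 6 + 2 + 5 + 9 + 4 + 16 = 49; the blank must be 47 − 49 = -2.
Row 6 has 4 + 11 + 8 + 2 + 14 − 2 + 1 = 38; the blank must be 47 − 38 = 9.
Column 7 has 1 + 7 + 4 − 5 + 9 + 16 + 9 = 41; the blank must be 47 − 41 = 6.
Row 3 has 4 − 3 − 1 − 1 + 2 + 6 + 42 = 49; the blank must be 47 − 49 = -2.
Row 2 has 9 + 3 + 8 + 6 + 6 + 7 − 2 = 37; the blank must be 47 − 37 = 10.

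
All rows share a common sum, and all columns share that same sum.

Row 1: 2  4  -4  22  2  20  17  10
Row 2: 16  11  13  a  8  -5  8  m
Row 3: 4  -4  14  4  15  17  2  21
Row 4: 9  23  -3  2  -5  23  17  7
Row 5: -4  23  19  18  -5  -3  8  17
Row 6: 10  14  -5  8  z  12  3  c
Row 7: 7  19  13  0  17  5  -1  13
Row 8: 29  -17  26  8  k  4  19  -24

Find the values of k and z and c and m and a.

k = 28, z = 13, c = 18, m = 11, a = 11

Rows 1 and 3 both sum to 73, so that's the common total.
The known cells in row 8 total 45, leaving 73 − 45 = 28 for the blank.
The known cells in column 5 total 60, leaving 73 − 60 = 13 for the blank.
The known cells in row 6 total 55, leaving 73 − 55 = 18 for the blank.
The known cells in column 8 total 62, leaving 73 − 62 = 11 for the blank.
The known cells in row 2 total 62, leaving 73 − 62 = 11 for the blank.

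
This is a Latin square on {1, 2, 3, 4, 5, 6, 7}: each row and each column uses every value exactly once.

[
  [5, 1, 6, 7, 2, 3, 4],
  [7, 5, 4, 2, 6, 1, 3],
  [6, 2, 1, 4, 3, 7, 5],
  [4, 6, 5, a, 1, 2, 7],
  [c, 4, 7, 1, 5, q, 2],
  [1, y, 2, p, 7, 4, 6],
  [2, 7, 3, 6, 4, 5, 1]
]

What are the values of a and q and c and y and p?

For row 5, column 1: column 1 already has {1, 2, 4, 5, 6, 7}; that leaves 3.
At (row 6, col 2): column 2 already has {1, 2, 4, 5, 6, 7}, so the value is 3.
Cell (5,6): row 5 already has {1, 2, 3, 4, 5, 7} → 6.
Cell (4,4): row 4 already has {1, 2, 4, 5, 6, 7} → 3.
At (row 6, col 4): row 6 already has {1, 2, 3, 4, 6, 7}, so the value is 5.

a = 3, q = 6, c = 3, y = 3, p = 5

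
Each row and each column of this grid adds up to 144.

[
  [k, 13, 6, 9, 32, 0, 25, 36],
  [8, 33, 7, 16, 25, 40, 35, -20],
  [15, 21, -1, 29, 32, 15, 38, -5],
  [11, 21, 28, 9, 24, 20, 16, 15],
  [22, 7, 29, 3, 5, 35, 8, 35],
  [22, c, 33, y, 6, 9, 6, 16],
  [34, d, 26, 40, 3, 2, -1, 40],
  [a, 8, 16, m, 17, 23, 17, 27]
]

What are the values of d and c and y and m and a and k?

d = 0, c = 41, y = 11, m = 27, a = 9, k = 23

Row 1 has 13 + 6 + 9 + 32 + 0 + 25 + 36 = 121; the blank must be 144 − 121 = 23.
Row 7 has 34 + 26 + 40 + 3 + 2 − 1 + 40 = 144; the blank must be 144 − 144 = 0.
Column 1 has 23 + 8 + 15 + 11 + 22 + 22 + 34 = 135; the blank must be 144 − 135 = 9.
Column 2 has 13 + 33 + 21 + 21 + 7 + 0 + 8 = 103; the blank must be 144 − 103 = 41.
Row 8 has 9 + 8 + 16 + 17 + 23 + 17 + 27 = 117; the blank must be 144 − 117 = 27.
Row 6 has 22 + 41 + 33 + 6 + 9 + 6 + 16 = 133; the blank must be 144 − 133 = 11.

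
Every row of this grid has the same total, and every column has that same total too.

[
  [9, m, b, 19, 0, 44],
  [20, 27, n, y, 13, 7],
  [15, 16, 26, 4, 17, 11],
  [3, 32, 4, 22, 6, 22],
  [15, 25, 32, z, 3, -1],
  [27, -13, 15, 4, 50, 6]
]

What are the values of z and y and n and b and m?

Rows 3 and 4 both sum to 89, so that's the common total.
Column 2 has 27 + 16 + 32 + 25 − 13 = 87; the blank must be 89 − 87 = 2.
Row 5 has 15 + 25 + 32 + 3 − 1 = 74; the blank must be 89 − 74 = 15.
Row 1 has 9 + 2 + 19 + 0 + 44 = 74; the blank must be 89 − 74 = 15.
Column 3 has 15 + 26 + 4 + 32 + 15 = 92; the blank must be 89 − 92 = -3.
Row 2 has 20 + 27 − 3 + 13 + 7 = 64; the blank must be 89 − 64 = 25.

z = 15, y = 25, n = -3, b = 15, m = 2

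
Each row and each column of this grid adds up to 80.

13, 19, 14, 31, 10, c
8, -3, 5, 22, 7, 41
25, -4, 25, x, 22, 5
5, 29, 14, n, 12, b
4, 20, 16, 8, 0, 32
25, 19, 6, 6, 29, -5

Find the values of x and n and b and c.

Row 3 has 25 − 4 + 25 + 22 + 5 = 73; the blank must be 80 − 73 = 7.
Column 4 has 31 + 22 + 7 + 8 + 6 = 74; the blank must be 80 − 74 = 6.
Row 4 has 5 + 29 + 14 + 6 + 12 = 66; the blank must be 80 − 66 = 14.
Row 1 has 13 + 19 + 14 + 31 + 10 = 87; the blank must be 80 − 87 = -7.

x = 7, n = 6, b = 14, c = -7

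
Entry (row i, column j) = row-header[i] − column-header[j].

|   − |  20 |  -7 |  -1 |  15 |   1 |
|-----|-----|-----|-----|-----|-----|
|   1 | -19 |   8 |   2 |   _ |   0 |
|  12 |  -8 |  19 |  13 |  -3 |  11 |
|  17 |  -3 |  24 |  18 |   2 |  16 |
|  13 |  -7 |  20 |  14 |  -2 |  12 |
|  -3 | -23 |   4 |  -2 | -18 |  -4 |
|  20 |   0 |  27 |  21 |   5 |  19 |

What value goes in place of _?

-14

1 − 15 = -14.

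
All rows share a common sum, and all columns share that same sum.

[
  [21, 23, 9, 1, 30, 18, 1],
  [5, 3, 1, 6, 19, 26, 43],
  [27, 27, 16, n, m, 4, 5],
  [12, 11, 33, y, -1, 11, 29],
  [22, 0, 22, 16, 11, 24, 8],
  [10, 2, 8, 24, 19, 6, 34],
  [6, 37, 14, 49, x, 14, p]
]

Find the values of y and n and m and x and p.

y = 8, n = -1, m = 25, x = 0, p = -17

Rows 1 and 2 both sum to 103, so that's the common total.
Row 4 has 12 + 11 + 33 − 1 + 11 + 29 = 95; the blank must be 103 − 95 = 8.
Column 4 has 1 + 6 + 8 + 16 + 24 + 49 = 104; the blank must be 103 − 104 = -1.
Row 3 has 27 + 27 + 16 − 1 + 4 + 5 = 78; the blank must be 103 − 78 = 25.
Column 5 has 30 + 19 + 25 − 1 + 11 + 19 = 103; the blank must be 103 − 103 = 0.
Row 7 has 6 + 37 + 14 + 49 + 0 + 14 = 120; the blank must be 103 − 120 = -17.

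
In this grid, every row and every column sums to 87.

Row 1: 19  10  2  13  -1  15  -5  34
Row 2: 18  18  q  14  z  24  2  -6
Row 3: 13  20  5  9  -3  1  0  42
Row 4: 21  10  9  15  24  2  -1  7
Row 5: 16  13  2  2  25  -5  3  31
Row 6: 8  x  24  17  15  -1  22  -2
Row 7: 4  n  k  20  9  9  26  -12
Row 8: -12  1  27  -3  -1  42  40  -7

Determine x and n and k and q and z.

x = 4, n = 11, k = 20, q = -2, z = 19

Row 6 has 8 + 24 + 17 + 15 − 1 + 22 − 2 = 83; the blank must be 87 − 83 = 4.
Column 2 has 10 + 18 + 20 + 10 + 13 + 4 + 1 = 76; the blank must be 87 − 76 = 11.
Row 7 has 4 + 11 + 20 + 9 + 9 + 26 − 12 = 67; the blank must be 87 − 67 = 20.
Column 3 has 2 + 5 + 9 + 2 + 24 + 20 + 27 = 89; the blank must be 87 − 89 = -2.
Row 2 has 18 + 18 − 2 + 14 + 24 + 2 − 6 = 68; the blank must be 87 − 68 = 19.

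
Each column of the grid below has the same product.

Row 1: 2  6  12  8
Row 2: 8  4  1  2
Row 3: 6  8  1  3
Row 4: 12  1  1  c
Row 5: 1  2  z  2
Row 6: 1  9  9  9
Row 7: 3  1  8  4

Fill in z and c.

z = 4, c = 1

Columns 1 and 2 each multiply to 3456, so every column has product 3456.
Column 3: 12×1×1×1×9×8 = 864, so the missing entry is 3456 ÷ 864 = 4.
Column 4: 8×2×3×2×9×4 = 3456, so the missing entry is 3456 ÷ 3456 = 1.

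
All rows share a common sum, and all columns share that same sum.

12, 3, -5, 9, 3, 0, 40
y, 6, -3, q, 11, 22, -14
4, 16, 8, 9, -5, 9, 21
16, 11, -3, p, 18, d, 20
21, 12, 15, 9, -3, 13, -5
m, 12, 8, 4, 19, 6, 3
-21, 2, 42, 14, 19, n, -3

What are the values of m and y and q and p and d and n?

m = 10, y = 20, q = 20, p = -3, d = 3, n = 9

Rows 1 and 3 both sum to 62, so that's the common total.
Row 7 has -21 + 2 + 42 + 14 + 19 − 3 = 53; the blank must be 62 − 53 = 9.
Row 6 has 12 + 8 + 4 + 19 + 6 + 3 = 52; the blank must be 62 − 52 = 10.
Column 1 has 12 + 4 + 16 + 21 + 10 − 21 = 42; the blank must be 62 − 42 = 20.
Row 2 has 20 + 6 − 3 + 11 + 22 − 14 = 42; the blank must be 62 − 42 = 20.
Column 4 has 9 + 20 + 9 + 9 + 4 + 14 = 65; the blank must be 62 − 65 = -3.
Row 4 has 16 + 11 − 3 − 3 + 18 + 20 = 59; the blank must be 62 − 59 = 3.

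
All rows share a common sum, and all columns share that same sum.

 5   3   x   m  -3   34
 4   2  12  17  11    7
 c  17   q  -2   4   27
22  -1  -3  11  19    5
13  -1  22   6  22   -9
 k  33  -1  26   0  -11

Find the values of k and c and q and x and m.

Rows 2 and 4 both sum to 53, so that's the common total.
Column 4 has 17 − 2 + 11 + 6 + 26 = 58; the blank must be 53 − 58 = -5.
Row 1 has 5 + 3 − 5 − 3 + 34 = 34; the blank must be 53 − 34 = 19.
Row 6 has 33 − 1 + 26 + 0 − 11 = 47; the blank must be 53 − 47 = 6.
Column 1 has 5 + 4 + 22 + 13 + 6 = 50; the blank must be 53 − 50 = 3.
Row 3 has 3 + 17 − 2 + 4 + 27 = 49; the blank must be 53 − 49 = 4.

k = 6, c = 3, q = 4, x = 19, m = -5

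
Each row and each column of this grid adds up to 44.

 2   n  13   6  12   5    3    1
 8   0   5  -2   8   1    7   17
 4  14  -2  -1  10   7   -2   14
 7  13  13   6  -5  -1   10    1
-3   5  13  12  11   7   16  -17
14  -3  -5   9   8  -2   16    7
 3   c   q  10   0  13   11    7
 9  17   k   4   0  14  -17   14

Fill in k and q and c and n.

k = 3, q = 4, c = -4, n = 2

Row 1 has 2 + 13 + 6 + 12 + 5 + 3 + 1 = 42; the blank must be 44 − 42 = 2.
Column 2 has 2 + 0 + 14 + 13 + 5 − 3 + 17 = 48; the blank must be 44 − 48 = -4.
Row 7 has 3 − 4 + 10 + 0 + 13 + 11 + 7 = 40; the blank must be 44 − 40 = 4.
Row 8 has 9 + 17 + 4 + 0 + 14 − 17 + 14 = 41; the blank must be 44 − 41 = 3.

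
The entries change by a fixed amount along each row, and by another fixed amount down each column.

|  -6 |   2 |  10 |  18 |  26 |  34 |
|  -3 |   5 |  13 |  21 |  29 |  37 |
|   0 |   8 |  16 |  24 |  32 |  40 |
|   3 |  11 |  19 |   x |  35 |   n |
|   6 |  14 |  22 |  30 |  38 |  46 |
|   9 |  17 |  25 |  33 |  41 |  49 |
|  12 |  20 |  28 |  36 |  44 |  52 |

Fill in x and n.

x = 27, n = 43

Along each row the entries change by 8 per step; down each column they change by 3.
Row 4: from 3 at column 1, stepping by 8 to column 4 gives 27.
Row 4: from 3 at column 1, stepping by 8 to column 6 gives 43.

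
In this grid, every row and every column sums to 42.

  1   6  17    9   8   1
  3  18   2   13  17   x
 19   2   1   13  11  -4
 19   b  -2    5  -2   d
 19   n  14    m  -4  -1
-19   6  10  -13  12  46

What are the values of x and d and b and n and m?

The known cells in column 4 total 27, leaving 42 − 27 = 15 for the blank.
The known cells in row 2 total 53, leaving 42 − 53 = -11 for the blank.
The known cells in row 5 total 43, leaving 42 − 43 = -1 for the blank.
The known cells in column 2 total 31, leaving 42 − 31 = 11 for the blank.
The known cells in row 4 total 31, leaving 42 − 31 = 11 for the blank.

x = -11, d = 11, b = 11, n = -1, m = 15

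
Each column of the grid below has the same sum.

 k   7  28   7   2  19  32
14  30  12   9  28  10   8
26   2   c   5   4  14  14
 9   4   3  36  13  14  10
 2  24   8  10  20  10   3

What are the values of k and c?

Columns 4 and 5 both add up to 67, so every column sums to 67.
Column 1: 14 + 26 + 9 + 2 = 51, so the missing entry is 67 − 51 = 16.
Column 3: 28 + 12 + 3 + 8 = 51, so the missing entry is 67 − 51 = 16.

k = 16, c = 16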